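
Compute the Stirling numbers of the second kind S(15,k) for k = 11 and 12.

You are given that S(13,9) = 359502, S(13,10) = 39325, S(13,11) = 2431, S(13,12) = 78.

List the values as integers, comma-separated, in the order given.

i=14: T(14,10)=359502+10·39325=752752 | T(14,11)=39325+11·2431=66066 | T(14,12)=2431+12·78=3367
i=15: T(15,11)=752752+11·66066=1479478 | T(15,12)=66066+12·3367=106470
Read S(15,11) = 1479478, S(15,12) = 106470.

1479478, 106470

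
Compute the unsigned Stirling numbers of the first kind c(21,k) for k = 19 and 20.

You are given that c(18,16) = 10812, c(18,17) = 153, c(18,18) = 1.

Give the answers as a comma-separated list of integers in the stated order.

[19] T[19,17]:18*153+10812=13566 · T[19,18]:18*1+153=171 · T[19,19]:18*0+1=1
[20] T[20,18]:19*171+13566=16815 · T[20,19]:19*1+171=190 · T[20,20]:19*0+1=1
[21] T[21,19]:20*190+16815=20615 · T[21,20]:20*1+190=210
Read c(21,19) = 20615, c(21,20) = 210.

20615, 210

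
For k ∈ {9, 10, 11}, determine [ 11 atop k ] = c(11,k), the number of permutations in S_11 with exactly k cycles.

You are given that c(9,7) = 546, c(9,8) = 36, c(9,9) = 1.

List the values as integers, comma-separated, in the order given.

@10  (10,8):36·9+546→870, (10,9):1·9+36→45, (10,10):0·9+1→1
@11  (11,9):45·10+870→1320, (11,10):1·10+45→55, (11,11):0·10+1→1
Read c(11,9) = 1320, c(11,10) = 55, c(11,11) = 1.

1320, 55, 1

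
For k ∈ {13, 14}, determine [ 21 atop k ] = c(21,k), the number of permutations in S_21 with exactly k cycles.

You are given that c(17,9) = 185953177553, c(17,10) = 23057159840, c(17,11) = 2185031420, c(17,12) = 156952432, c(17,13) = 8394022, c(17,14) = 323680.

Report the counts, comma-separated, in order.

11310276995381, 756111184500

[18] T[18,10]:17*23057159840+185953177553=577924894833 · T[18,11]:17*2185031420+23057159840=60202693980 · T[18,12]:17*156952432+2185031420=4853222764 · T[18,13]:17*8394022+156952432=299650806 · T[18,14]:17*323680+8394022=13896582
[19] T[19,11]:18*60202693980+577924894833=1661573386473 · T[19,12]:18*4853222764+60202693980=147560703732 · T[19,13]:18*299650806+4853222764=10246937272 · T[19,14]:18*13896582+299650806=549789282
[20] T[20,12]:19*147560703732+1661573386473=4465226757381 · T[20,13]:19*10246937272+147560703732=342252511900 · T[20,14]:19*549789282+10246937272=20692933630
[21] T[21,13]:20*342252511900+4465226757381=11310276995381 · T[21,14]:20*20692933630+342252511900=756111184500
Read c(21,13) = 11310276995381, c(21,14) = 756111184500.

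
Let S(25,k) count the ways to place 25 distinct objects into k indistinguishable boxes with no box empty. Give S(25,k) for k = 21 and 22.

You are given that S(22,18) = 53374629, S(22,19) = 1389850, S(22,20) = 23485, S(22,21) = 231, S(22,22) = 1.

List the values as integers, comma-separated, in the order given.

168519505, 3200450

@23  (23,19):1389850·19+53374629→79781779, (23,20):23485·20+1389850→1859550, (23,21):231·21+23485→28336, (23,22):1·22+231→253
@24  (24,20):1859550·20+79781779→116972779, (24,21):28336·21+1859550→2454606, (24,22):253·22+28336→33902
@25  (25,21):2454606·21+116972779→168519505, (25,22):33902·22+2454606→3200450
Read S(25,21) = 168519505, S(25,22) = 3200450.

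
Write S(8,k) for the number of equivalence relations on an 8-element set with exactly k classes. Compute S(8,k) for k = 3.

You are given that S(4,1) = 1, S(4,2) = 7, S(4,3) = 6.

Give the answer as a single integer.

[5] T[5,1]:1*1+0=1 · T[5,2]:2*7+1=15 · T[5,3]:3*6+7=25
[6] T[6,1]:1*1+0=1 · T[6,2]:2*15+1=31 · T[6,3]:3*25+15=90
[7] T[7,2]:2*31+1=63 · T[7,3]:3*90+31=301
[8] T[8,3]:3*301+63=966
Read S(8,3) = 966.

966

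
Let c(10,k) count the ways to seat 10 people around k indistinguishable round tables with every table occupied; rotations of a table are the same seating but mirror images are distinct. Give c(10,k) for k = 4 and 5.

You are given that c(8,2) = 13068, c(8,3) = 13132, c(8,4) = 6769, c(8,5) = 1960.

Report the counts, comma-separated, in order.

723680, 269325

r9: T_9,3=8×13132+13068=118124; T_9,4=8×6769+13132=67284; T_9,5=8×1960+6769=22449
r10: T_10,4=9×67284+118124=723680; T_10,5=9×22449+67284=269325
Read c(10,4) = 723680, c(10,5) = 269325.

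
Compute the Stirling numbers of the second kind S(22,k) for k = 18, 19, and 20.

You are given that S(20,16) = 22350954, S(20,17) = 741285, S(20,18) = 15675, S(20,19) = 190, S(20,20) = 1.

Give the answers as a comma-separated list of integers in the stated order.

r21: T_21,17=17×741285+22350954=34952799; T_21,18=18×15675+741285=1023435; T_21,19=19×190+15675=19285; T_21,20=20×1+190=210
r22: T_22,18=18×1023435+34952799=53374629; T_22,19=19×19285+1023435=1389850; T_22,20=20×210+19285=23485
Read S(22,18) = 53374629, S(22,19) = 1389850, S(22,20) = 23485.

53374629, 1389850, 23485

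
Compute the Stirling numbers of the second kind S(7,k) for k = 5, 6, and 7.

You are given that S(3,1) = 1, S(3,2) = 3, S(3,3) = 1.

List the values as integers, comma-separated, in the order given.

row 4: T[4][2]=2·3+1=7  T[4][3]=3·1+3=6  T[4][4]=4·0+1=1
row 5: T[5][3]=3·6+7=25  T[5][4]=4·1+6=10  T[5][5]=5·0+1=1
row 6: T[6][4]=4·10+25=65  T[6][5]=5·1+10=15  T[6][6]=6·0+1=1
row 7: T[7][5]=5·15+65=140  T[7][6]=6·1+15=21  T[7][7]=7·0+1=1
Read S(7,5) = 140, S(7,6) = 21, S(7,7) = 1.

140, 21, 1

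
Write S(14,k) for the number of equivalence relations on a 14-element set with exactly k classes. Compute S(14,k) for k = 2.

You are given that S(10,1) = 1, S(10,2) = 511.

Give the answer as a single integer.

[11] T[11,1]:1*1+0=1 · T[11,2]:2*511+1=1023
[12] T[12,1]:1*1+0=1 · T[12,2]:2*1023+1=2047
[13] T[13,1]:1*1+0=1 · T[13,2]:2*2047+1=4095
[14] T[14,2]:2*4095+1=8191
Read S(14,2) = 8191.

8191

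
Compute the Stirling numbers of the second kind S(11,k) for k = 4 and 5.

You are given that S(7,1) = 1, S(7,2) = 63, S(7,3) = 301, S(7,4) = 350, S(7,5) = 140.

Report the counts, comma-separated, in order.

145750, 246730

i=8: T(8,1)=0+1·1=1 | T(8,2)=1+2·63=127 | T(8,3)=63+3·301=966 | T(8,4)=301+4·350=1701 | T(8,5)=350+5·140=1050
i=9: T(9,2)=1+2·127=255 | T(9,3)=127+3·966=3025 | T(9,4)=966+4·1701=7770 | T(9,5)=1701+5·1050=6951
i=10: T(10,3)=255+3·3025=9330 | T(10,4)=3025+4·7770=34105 | T(10,5)=7770+5·6951=42525
i=11: T(11,4)=9330+4·34105=145750 | T(11,5)=34105+5·42525=246730
Read S(11,4) = 145750, S(11,5) = 246730.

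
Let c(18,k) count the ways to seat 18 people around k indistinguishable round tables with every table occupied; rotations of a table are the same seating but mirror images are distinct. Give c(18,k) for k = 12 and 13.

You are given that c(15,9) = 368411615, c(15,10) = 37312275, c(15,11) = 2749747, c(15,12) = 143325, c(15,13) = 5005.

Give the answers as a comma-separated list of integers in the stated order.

@16  (16,10):37312275·15+368411615→928095740, (16,11):2749747·15+37312275→78558480, (16,12):143325·15+2749747→4899622, (16,13):5005·15+143325→218400
@17  (17,11):78558480·16+928095740→2185031420, (17,12):4899622·16+78558480→156952432, (17,13):218400·16+4899622→8394022
@18  (18,12):156952432·17+2185031420→4853222764, (18,13):8394022·17+156952432→299650806
Read c(18,12) = 4853222764, c(18,13) = 299650806.

4853222764, 299650806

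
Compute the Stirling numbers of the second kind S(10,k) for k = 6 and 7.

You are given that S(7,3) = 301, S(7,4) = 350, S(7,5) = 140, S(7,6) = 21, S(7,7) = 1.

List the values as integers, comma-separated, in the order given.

22827, 5880

@8  (8,4):350·4+301→1701, (8,5):140·5+350→1050, (8,6):21·6+140→266, (8,7):1·7+21→28
@9  (9,5):1050·5+1701→6951, (9,6):266·6+1050→2646, (9,7):28·7+266→462
@10  (10,6):2646·6+6951→22827, (10,7):462·7+2646→5880
Read S(10,6) = 22827, S(10,7) = 5880.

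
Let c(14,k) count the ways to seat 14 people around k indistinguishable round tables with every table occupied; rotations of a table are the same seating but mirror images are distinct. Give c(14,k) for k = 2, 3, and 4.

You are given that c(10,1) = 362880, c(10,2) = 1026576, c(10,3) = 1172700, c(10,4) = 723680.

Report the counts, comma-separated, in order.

19802759040, 26596717056, 20313753096

[11] T[11,1]:10*362880+0=3628800 · T[11,2]:10*1026576+362880=10628640 · T[11,3]:10*1172700+1026576=12753576 · T[11,4]:10*723680+1172700=8409500
[12] T[12,1]:11*3628800+0=39916800 · T[12,2]:11*10628640+3628800=120543840 · T[12,3]:11*12753576+10628640=150917976 · T[12,4]:11*8409500+12753576=105258076
[13] T[13,1]:12*39916800+0=479001600 · T[13,2]:12*120543840+39916800=1486442880 · T[13,3]:12*150917976+120543840=1931559552 · T[13,4]:12*105258076+150917976=1414014888
[14] T[14,2]:13*1486442880+479001600=19802759040 · T[14,3]:13*1931559552+1486442880=26596717056 · T[14,4]:13*1414014888+1931559552=20313753096
Read c(14,2) = 19802759040, c(14,3) = 26596717056, c(14,4) = 20313753096.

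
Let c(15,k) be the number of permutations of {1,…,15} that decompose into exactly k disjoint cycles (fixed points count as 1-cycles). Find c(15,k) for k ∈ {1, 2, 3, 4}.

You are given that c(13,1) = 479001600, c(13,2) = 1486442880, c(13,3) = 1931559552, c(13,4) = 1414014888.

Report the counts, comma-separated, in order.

@14  (14,1):479001600·13+0→6227020800, (14,2):1486442880·13+479001600→19802759040, (14,3):1931559552·13+1486442880→26596717056, (14,4):1414014888·13+1931559552→20313753096
@15  (15,1):6227020800·14+0→87178291200, (15,2):19802759040·14+6227020800→283465647360, (15,3):26596717056·14+19802759040→392156797824, (15,4):20313753096·14+26596717056→310989260400
Read c(15,1) = 87178291200, c(15,2) = 283465647360, c(15,3) = 392156797824, c(15,4) = 310989260400.

87178291200, 283465647360, 392156797824, 310989260400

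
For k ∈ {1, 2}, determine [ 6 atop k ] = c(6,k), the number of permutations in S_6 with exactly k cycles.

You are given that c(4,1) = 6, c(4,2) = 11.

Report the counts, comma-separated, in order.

120, 274

[5] T[5,1]:4*6+0=24 · T[5,2]:4*11+6=50
[6] T[6,1]:5*24+0=120 · T[6,2]:5*50+24=274
Read c(6,1) = 120, c(6,2) = 274.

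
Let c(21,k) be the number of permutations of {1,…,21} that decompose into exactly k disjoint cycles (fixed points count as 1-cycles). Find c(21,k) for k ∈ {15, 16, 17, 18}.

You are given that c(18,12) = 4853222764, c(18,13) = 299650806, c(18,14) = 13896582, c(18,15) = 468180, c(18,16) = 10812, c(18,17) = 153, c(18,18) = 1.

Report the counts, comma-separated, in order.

40171771630, 1672280820, 53327946, 1256850

[19] T[19,13]:18*299650806+4853222764=10246937272 · T[19,14]:18*13896582+299650806=549789282 · T[19,15]:18*468180+13896582=22323822 · T[19,16]:18*10812+468180=662796 · T[19,17]:18*153+10812=13566 · T[19,18]:18*1+153=171
[20] T[20,14]:19*549789282+10246937272=20692933630 · T[20,15]:19*22323822+549789282=973941900 · T[20,16]:19*662796+22323822=34916946 · T[20,17]:19*13566+662796=920550 · T[20,18]:19*171+13566=16815
[21] T[21,15]:20*973941900+20692933630=40171771630 · T[21,16]:20*34916946+973941900=1672280820 · T[21,17]:20*920550+34916946=53327946 · T[21,18]:20*16815+920550=1256850
Read c(21,15) = 40171771630, c(21,16) = 1672280820, c(21,17) = 53327946, c(21,18) = 1256850.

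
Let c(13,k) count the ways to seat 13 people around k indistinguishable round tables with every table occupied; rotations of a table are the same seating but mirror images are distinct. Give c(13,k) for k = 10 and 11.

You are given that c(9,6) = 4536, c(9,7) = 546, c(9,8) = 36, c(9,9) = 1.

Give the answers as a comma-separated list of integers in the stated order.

[10] T[10,7]:9*546+4536=9450 · T[10,8]:9*36+546=870 · T[10,9]:9*1+36=45 · T[10,10]:9*0+1=1
[11] T[11,8]:10*870+9450=18150 · T[11,9]:10*45+870=1320 · T[11,10]:10*1+45=55 · T[11,11]:10*0+1=1
[12] T[12,9]:11*1320+18150=32670 · T[12,10]:11*55+1320=1925 · T[12,11]:11*1+55=66
[13] T[13,10]:12*1925+32670=55770 · T[13,11]:12*66+1925=2717
Read c(13,10) = 55770, c(13,11) = 2717.

55770, 2717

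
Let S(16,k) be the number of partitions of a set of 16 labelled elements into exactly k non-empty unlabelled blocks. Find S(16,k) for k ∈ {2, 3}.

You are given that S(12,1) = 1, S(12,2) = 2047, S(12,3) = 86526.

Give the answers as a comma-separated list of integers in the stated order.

@13  (13,1):1·1+0→1, (13,2):2047·2+1→4095, (13,3):86526·3+2047→261625
@14  (14,1):1·1+0→1, (14,2):4095·2+1→8191, (14,3):261625·3+4095→788970
@15  (15,1):1·1+0→1, (15,2):8191·2+1→16383, (15,3):788970·3+8191→2375101
@16  (16,2):16383·2+1→32767, (16,3):2375101·3+16383→7141686
Read S(16,2) = 32767, S(16,3) = 7141686.

32767, 7141686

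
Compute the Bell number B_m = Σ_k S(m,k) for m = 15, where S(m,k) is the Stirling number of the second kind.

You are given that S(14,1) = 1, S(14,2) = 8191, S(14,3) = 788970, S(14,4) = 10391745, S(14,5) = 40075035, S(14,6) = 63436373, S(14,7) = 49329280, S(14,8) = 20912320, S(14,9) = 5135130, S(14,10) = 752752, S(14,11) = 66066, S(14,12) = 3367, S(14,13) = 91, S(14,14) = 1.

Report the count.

1382958545

[15] T[15,1]:1*1+0=1 · T[15,2]:2*8191+1=16383 · T[15,3]:3*788970+8191=2375101 · T[15,4]:4*10391745+788970=42355950 · T[15,5]:5*40075035+10391745=210766920 · T[15,6]:6*63436373+40075035=420693273 · T[15,7]:7*49329280+63436373=408741333 · T[15,8]:8*20912320+49329280=216627840 · T[15,9]:9*5135130+20912320=67128490 · T[15,10]:10*752752+5135130=12662650 · T[15,11]:11*66066+752752=1479478 · T[15,12]:12*3367+66066=106470 · T[15,13]:13*91+3367=4550 · T[15,14]:14*1+91=105 · T[15,15]:15*0+1=1
B_15 = ΣS(15,k) = 1+16383+2375101+42355950+210766920+420693273+408741333+216627840+67128490+12662650+1479478+106470+4550+105+1 = 1382958545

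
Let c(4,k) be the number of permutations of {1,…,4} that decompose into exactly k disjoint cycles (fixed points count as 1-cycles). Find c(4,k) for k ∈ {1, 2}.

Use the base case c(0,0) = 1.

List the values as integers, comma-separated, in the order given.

@1  (1,1):0·0+1→1
@2  (2,1):1·1+0→1, (2,2):0·1+1→1
@3  (3,1):1·2+0→2, (3,2):1·2+1→3
@4  (4,1):2·3+0→6, (4,2):3·3+2→11
Read c(4,1) = 6, c(4,2) = 11.

6, 11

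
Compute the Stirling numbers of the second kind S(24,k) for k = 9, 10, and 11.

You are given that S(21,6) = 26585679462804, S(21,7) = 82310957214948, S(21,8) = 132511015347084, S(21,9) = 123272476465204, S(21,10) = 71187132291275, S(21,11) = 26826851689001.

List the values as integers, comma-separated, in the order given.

[22] T[22,7]:7*82310957214948+26585679462804=602762379967440 · T[22,8]:8*132511015347084+82310957214948=1142399079991620 · T[22,9]:9*123272476465204+132511015347084=1241963303533920 · T[22,10]:10*71187132291275+123272476465204=835143799377954 · T[22,11]:11*26826851689001+71187132291275=366282500870286
[23] T[23,8]:8*1142399079991620+602762379967440=9741955019900400 · T[23,9]:9*1241963303533920+1142399079991620=12320068811796900 · T[23,10]:10*835143799377954+1241963303533920=9593401297313460 · T[23,11]:11*366282500870286+835143799377954=4864251308951100
[24] T[24,9]:9*12320068811796900+9741955019900400=120622574326072500 · T[24,10]:10*9593401297313460+12320068811796900=108254081784931500 · T[24,11]:11*4864251308951100+9593401297313460=63100165695775560
Read S(24,9) = 120622574326072500, S(24,10) = 108254081784931500, S(24,11) = 63100165695775560.

120622574326072500, 108254081784931500, 63100165695775560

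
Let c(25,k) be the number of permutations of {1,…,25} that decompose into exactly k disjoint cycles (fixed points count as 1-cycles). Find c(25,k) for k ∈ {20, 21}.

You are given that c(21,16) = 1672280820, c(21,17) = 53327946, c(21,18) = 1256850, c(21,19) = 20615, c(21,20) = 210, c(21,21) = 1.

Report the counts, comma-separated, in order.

11276842500, 238810495

[22] T[22,17]:21*53327946+1672280820=2792167686 · T[22,18]:21*1256850+53327946=79721796 · T[22,19]:21*20615+1256850=1689765 · T[22,20]:21*210+20615=25025 · T[22,21]:21*1+210=231
[23] T[23,18]:22*79721796+2792167686=4546047198 · T[23,19]:22*1689765+79721796=116896626 · T[23,20]:22*25025+1689765=2240315 · T[23,21]:22*231+25025=30107
[24] T[24,19]:23*116896626+4546047198=7234669596 · T[24,20]:23*2240315+116896626=168423871 · T[24,21]:23*30107+2240315=2932776
[25] T[25,20]:24*168423871+7234669596=11276842500 · T[25,21]:24*2932776+168423871=238810495
Read c(25,20) = 11276842500, c(25,21) = 238810495.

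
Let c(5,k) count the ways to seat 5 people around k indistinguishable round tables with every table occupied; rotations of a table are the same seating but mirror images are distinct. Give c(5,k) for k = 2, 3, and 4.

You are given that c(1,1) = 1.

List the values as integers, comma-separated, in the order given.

50, 35, 10

row 2: T[2][1]=1·1+0=1  T[2][2]=1·0+1=1
row 3: T[3][1]=2·1+0=2  T[3][2]=2·1+1=3  T[3][3]=2·0+1=1
row 4: T[4][1]=3·2+0=6  T[4][2]=3·3+2=11  T[4][3]=3·1+3=6  T[4][4]=3·0+1=1
row 5: T[5][2]=4·11+6=50  T[5][3]=4·6+11=35  T[5][4]=4·1+6=10
Read c(5,2) = 50, c(5,3) = 35, c(5,4) = 10.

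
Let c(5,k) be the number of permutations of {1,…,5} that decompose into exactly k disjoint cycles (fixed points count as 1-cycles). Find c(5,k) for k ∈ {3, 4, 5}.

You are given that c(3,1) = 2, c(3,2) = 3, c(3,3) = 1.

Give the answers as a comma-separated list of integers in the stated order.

row 4: T[4][2]=3·3+2=11  T[4][3]=3·1+3=6  T[4][4]=3·0+1=1
row 5: T[5][3]=4·6+11=35  T[5][4]=4·1+6=10  T[5][5]=4·0+1=1
Read c(5,3) = 35, c(5,4) = 10, c(5,5) = 1.

35, 10, 1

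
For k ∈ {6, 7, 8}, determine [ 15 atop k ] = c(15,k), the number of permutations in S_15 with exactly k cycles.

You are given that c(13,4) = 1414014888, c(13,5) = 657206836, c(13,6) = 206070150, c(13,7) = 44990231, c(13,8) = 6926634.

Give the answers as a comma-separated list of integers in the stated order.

r14: T_14,5=13×657206836+1414014888=9957703756; T_14,6=13×206070150+657206836=3336118786; T_14,7=13×44990231+206070150=790943153; T_14,8=13×6926634+44990231=135036473
r15: T_15,6=14×3336118786+9957703756=56663366760; T_15,7=14×790943153+3336118786=14409322928; T_15,8=14×135036473+790943153=2681453775
Read c(15,6) = 56663366760, c(15,7) = 14409322928, c(15,8) = 2681453775.

56663366760, 14409322928, 2681453775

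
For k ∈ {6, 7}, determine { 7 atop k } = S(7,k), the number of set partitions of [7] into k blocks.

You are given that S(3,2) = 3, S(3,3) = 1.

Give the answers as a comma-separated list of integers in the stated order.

row 4: T[4][3]=3·1+3=6  T[4][4]=4·0+1=1
row 5: T[5][4]=4·1+6=10  T[5][5]=5·0+1=1
row 6: T[6][5]=5·1+10=15  T[6][6]=6·0+1=1
row 7: T[7][6]=6·1+15=21  T[7][7]=7·0+1=1
Read S(7,6) = 21, S(7,7) = 1.

21, 1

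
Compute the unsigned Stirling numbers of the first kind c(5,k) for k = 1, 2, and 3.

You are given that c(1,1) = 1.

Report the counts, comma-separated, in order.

r2: T_2,1=1×1+0=1; T_2,2=1×0+1=1
r3: T_3,1=2×1+0=2; T_3,2=2×1+1=3; T_3,3=2×0+1=1
r4: T_4,1=3×2+0=6; T_4,2=3×3+2=11; T_4,3=3×1+3=6
r5: T_5,1=4×6+0=24; T_5,2=4×11+6=50; T_5,3=4×6+11=35
Read c(5,1) = 24, c(5,2) = 50, c(5,3) = 35.

24, 50, 35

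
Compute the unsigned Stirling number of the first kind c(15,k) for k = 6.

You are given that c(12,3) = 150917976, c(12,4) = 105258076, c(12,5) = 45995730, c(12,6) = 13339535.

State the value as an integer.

56663366760

@13  (13,4):105258076·12+150917976→1414014888, (13,5):45995730·12+105258076→657206836, (13,6):13339535·12+45995730→206070150
@14  (14,5):657206836·13+1414014888→9957703756, (14,6):206070150·13+657206836→3336118786
@15  (15,6):3336118786·14+9957703756→56663366760
Read c(15,6) = 56663366760.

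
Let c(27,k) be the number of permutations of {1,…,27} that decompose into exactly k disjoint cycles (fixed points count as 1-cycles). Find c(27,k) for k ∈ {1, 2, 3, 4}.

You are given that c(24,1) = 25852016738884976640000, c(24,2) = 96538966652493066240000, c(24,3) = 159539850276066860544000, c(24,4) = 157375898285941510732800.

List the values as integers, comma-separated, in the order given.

403291461126605635584000000, 1554454559147562279567360000, 2671674589068831403868160000, 2761307967193712729035776000

@25  (25,1):25852016738884976640000·24+0→620448401733239439360000, (25,2):96538966652493066240000·24+25852016738884976640000→2342787216398718566400000, (25,3):159539850276066860544000·24+96538966652493066240000→3925495373278097719296000, (25,4):157375898285941510732800·24+159539850276066860544000→3936561409138663118131200
@26  (26,1):620448401733239439360000·25+0→15511210043330985984000000, (26,2):2342787216398718566400000·25+620448401733239439360000→59190128811701203599360000, (26,3):3925495373278097719296000·25+2342787216398718566400000→100480171548351161548800000, (26,4):3936561409138663118131200·25+3925495373278097719296000→102339530601744675672576000
@27  (27,1):15511210043330985984000000·26+0→403291461126605635584000000, (27,2):59190128811701203599360000·26+15511210043330985984000000→1554454559147562279567360000, (27,3):100480171548351161548800000·26+59190128811701203599360000→2671674589068831403868160000, (27,4):102339530601744675672576000·26+100480171548351161548800000→2761307967193712729035776000
Read c(27,1) = 403291461126605635584000000, c(27,2) = 1554454559147562279567360000, c(27,3) = 2671674589068831403868160000, c(27,4) = 2761307967193712729035776000.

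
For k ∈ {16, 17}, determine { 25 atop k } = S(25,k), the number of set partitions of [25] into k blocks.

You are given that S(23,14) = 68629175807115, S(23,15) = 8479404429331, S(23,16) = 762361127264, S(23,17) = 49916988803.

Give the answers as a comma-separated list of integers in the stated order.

row 24: T[24][15]=15·8479404429331+68629175807115=195820242247080  T[24][16]=16·762361127264+8479404429331=20677182465555  T[24][17]=17·49916988803+762361127264=1610949936915
row 25: T[25][16]=16·20677182465555+195820242247080=526655161695960  T[25][17]=17·1610949936915+20677182465555=48063331393110
Read S(25,16) = 526655161695960, S(25,17) = 48063331393110.

526655161695960, 48063331393110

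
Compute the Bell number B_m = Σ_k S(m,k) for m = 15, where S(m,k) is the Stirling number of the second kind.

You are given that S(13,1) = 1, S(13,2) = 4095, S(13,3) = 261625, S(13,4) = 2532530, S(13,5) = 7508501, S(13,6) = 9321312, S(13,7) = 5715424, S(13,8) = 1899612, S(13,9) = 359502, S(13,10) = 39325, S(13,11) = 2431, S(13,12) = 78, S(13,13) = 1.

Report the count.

@14  (14,1):1·1+0→1, (14,2):4095·2+1→8191, (14,3):261625·3+4095→788970, (14,4):2532530·4+261625→10391745, (14,5):7508501·5+2532530→40075035, (14,6):9321312·6+7508501→63436373, (14,7):5715424·7+9321312→49329280, (14,8):1899612·8+5715424→20912320, (14,9):359502·9+1899612→5135130, (14,10):39325·10+359502→752752, (14,11):2431·11+39325→66066, (14,12):78·12+2431→3367, (14,13):1·13+78→91, (14,14):0·14+1→1
@15  (15,1):1·1+0→1, (15,2):8191·2+1→16383, (15,3):788970·3+8191→2375101, (15,4):10391745·4+788970→42355950, (15,5):40075035·5+10391745→210766920, (15,6):63436373·6+40075035→420693273, (15,7):49329280·7+63436373→408741333, (15,8):20912320·8+49329280→216627840, (15,9):5135130·9+20912320→67128490, (15,10):752752·10+5135130→12662650, (15,11):66066·11+752752→1479478, (15,12):3367·12+66066→106470, (15,13):91·13+3367→4550, (15,14):1·14+91→105, (15,15):0·15+1→1
B_15 = ΣS(15,k) = 1+16383+2375101+42355950+210766920+420693273+408741333+216627840+67128490+12662650+1479478+106470+4550+105+1 = 1382958545

1382958545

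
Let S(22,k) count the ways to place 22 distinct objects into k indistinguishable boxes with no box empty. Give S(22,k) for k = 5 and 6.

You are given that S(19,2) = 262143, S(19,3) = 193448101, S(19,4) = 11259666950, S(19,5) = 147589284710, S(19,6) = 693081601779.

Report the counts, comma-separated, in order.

19137821912055, 163305339345225

i=20: T(20,3)=262143+3·193448101=580606446 | T(20,4)=193448101+4·11259666950=45232115901 | T(20,5)=11259666950+5·147589284710=749206090500 | T(20,6)=147589284710+6·693081601779=4306078895384
i=21: T(21,4)=580606446+4·45232115901=181509070050 | T(21,5)=45232115901+5·749206090500=3791262568401 | T(21,6)=749206090500+6·4306078895384=26585679462804
i=22: T(22,5)=181509070050+5·3791262568401=19137821912055 | T(22,6)=3791262568401+6·26585679462804=163305339345225
Read S(22,5) = 19137821912055, S(22,6) = 163305339345225.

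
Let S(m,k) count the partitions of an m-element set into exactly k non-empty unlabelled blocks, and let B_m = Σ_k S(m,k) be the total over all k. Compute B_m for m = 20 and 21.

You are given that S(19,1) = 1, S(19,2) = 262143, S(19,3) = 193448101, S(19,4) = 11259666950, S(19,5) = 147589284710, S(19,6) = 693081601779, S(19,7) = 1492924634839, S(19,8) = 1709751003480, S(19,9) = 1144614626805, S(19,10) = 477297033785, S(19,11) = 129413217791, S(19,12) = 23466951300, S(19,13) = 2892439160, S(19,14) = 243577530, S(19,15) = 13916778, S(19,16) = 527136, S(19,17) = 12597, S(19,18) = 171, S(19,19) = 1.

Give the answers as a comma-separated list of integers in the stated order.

51724158235372, 474869816156751

row 20: T[20][1]=1·1+0=1  T[20][2]=2·262143+1=524287  T[20][3]=3·193448101+262143=580606446  T[20][4]=4·11259666950+193448101=45232115901  T[20][5]=5·147589284710+11259666950=749206090500  T[20][6]=6·693081601779+147589284710=4306078895384  T[20][7]=7·1492924634839+693081601779=11143554045652  T[20][8]=8·1709751003480+1492924634839=15170932662679  T[20][9]=9·1144614626805+1709751003480=12011282644725  T[20][10]=10·477297033785+1144614626805=5917584964655  T[20][11]=11·129413217791+477297033785=1900842429486  T[20][12]=12·23466951300+129413217791=411016633391  T[20][13]=13·2892439160+23466951300=61068660380  T[20][14]=14·243577530+2892439160=6302524580  T[20][15]=15·13916778+243577530=452329200  T[20][16]=16·527136+13916778=22350954  T[20][17]=17·12597+527136=741285  T[20][18]=18·171+12597=15675  T[20][19]=19·1+171=190  T[20][20]=20·0+1=1
row 21: T[21][1]=1·1+0=1  T[21][2]=2·524287+1=1048575  T[21][3]=3·580606446+524287=1742343625  T[21][4]=4·45232115901+580606446=181509070050  T[21][5]=5·749206090500+45232115901=3791262568401  T[21][6]=6·4306078895384+749206090500=26585679462804  T[21][7]=7·11143554045652+4306078895384=82310957214948  T[21][8]=8·15170932662679+11143554045652=132511015347084  T[21][9]=9·12011282644725+15170932662679=123272476465204  T[21][10]=10·5917584964655+12011282644725=71187132291275  T[21][11]=11·1900842429486+5917584964655=26826851689001  T[21][12]=12·411016633391+1900842429486=6833042030178  T[21][13]=13·61068660380+411016633391=1204909218331  T[21][14]=14·6302524580+61068660380=149304004500  T[21][15]=15·452329200+6302524580=13087462580  T[21][16]=16·22350954+452329200=809944464  T[21][17]=17·741285+22350954=34952799  T[21][18]=18·15675+741285=1023435  T[21][19]=19·190+15675=19285  T[21][20]=20·1+190=210  T[21][21]=21·0+1=1
B_20 = ΣS(20,k) = 1+524287+580606446+45232115901+749206090500+4306078895384+11143554045652+15170932662679+12011282644725+5917584964655+1900842429486+411016633391+61068660380+6302524580+452329200+22350954+741285+15675+190+1 = 51724158235372
B_21 = ΣS(21,k) = 1+1048575+1742343625+181509070050+3791262568401+26585679462804+82310957214948+132511015347084+123272476465204+71187132291275+26826851689001+6833042030178+1204909218331+149304004500+13087462580+809944464+34952799+1023435+19285+210+1 = 474869816156751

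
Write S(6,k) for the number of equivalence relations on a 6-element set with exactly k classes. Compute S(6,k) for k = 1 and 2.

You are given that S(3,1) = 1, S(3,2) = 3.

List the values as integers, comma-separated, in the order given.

@4  (4,1):1·1+0→1, (4,2):3·2+1→7
@5  (5,1):1·1+0→1, (5,2):7·2+1→15
@6  (6,1):1·1+0→1, (6,2):15·2+1→31
Read S(6,1) = 1, S(6,2) = 31.

1, 31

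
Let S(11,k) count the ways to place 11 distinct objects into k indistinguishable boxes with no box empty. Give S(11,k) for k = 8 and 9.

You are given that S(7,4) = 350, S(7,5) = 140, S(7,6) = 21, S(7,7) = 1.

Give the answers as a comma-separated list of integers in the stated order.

@8  (8,5):140·5+350→1050, (8,6):21·6+140→266, (8,7):1·7+21→28, (8,8):0·8+1→1
@9  (9,6):266·6+1050→2646, (9,7):28·7+266→462, (9,8):1·8+28→36, (9,9):0·9+1→1
@10  (10,7):462·7+2646→5880, (10,8):36·8+462→750, (10,9):1·9+36→45
@11  (11,8):750·8+5880→11880, (11,9):45·9+750→1155
Read S(11,8) = 11880, S(11,9) = 1155.

11880, 1155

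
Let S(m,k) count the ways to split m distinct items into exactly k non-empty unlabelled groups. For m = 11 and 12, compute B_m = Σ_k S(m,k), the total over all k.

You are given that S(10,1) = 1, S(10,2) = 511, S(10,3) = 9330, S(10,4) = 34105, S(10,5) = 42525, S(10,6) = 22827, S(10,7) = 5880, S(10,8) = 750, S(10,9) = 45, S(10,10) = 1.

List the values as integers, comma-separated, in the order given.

678570, 4213597

r11: T_11,1=1×1+0=1; T_11,2=2×511+1=1023; T_11,3=3×9330+511=28501; T_11,4=4×34105+9330=145750; T_11,5=5×42525+34105=246730; T_11,6=6×22827+42525=179487; T_11,7=7×5880+22827=63987; T_11,8=8×750+5880=11880; T_11,9=9×45+750=1155; T_11,10=10×1+45=55; T_11,11=11×0+1=1
r12: T_12,1=1×1+0=1; T_12,2=2×1023+1=2047; T_12,3=3×28501+1023=86526; T_12,4=4×145750+28501=611501; T_12,5=5×246730+145750=1379400; T_12,6=6×179487+246730=1323652; T_12,7=7×63987+179487=627396; T_12,8=8×11880+63987=159027; T_12,9=9×1155+11880=22275; T_12,10=10×55+1155=1705; T_12,11=11×1+55=66; T_12,12=12×0+1=1
B_11 = ΣS(11,k) = 1+1023+28501+145750+246730+179487+63987+11880+1155+55+1 = 678570
B_12 = ΣS(12,k) = 1+2047+86526+611501+1379400+1323652+627396+159027+22275+1705+66+1 = 4213597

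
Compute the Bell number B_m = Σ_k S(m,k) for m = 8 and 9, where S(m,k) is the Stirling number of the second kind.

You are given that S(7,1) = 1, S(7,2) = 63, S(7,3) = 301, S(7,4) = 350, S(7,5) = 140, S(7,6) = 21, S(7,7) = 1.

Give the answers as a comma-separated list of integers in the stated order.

row 8: T[8][1]=1·1+0=1  T[8][2]=2·63+1=127  T[8][3]=3·301+63=966  T[8][4]=4·350+301=1701  T[8][5]=5·140+350=1050  T[8][6]=6·21+140=266  T[8][7]=7·1+21=28  T[8][8]=8·0+1=1
row 9: T[9][1]=1·1+0=1  T[9][2]=2·127+1=255  T[9][3]=3·966+127=3025  T[9][4]=4·1701+966=7770  T[9][5]=5·1050+1701=6951  T[9][6]=6·266+1050=2646  T[9][7]=7·28+266=462  T[9][8]=8·1+28=36  T[9][9]=9·0+1=1
B_8 = ΣS(8,k) = 1+127+966+1701+1050+266+28+1 = 4140
B_9 = ΣS(9,k) = 1+255+3025+7770+6951+2646+462+36+1 = 21147

4140, 21147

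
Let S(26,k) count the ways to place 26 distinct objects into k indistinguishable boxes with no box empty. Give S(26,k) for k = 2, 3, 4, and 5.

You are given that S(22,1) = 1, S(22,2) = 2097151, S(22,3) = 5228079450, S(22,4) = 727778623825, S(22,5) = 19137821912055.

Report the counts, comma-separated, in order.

33554431, 423610750290, 187226356946265, 12230196160292565

row 23: T[23][1]=1·1+0=1  T[23][2]=2·2097151+1=4194303  T[23][3]=3·5228079450+2097151=15686335501  T[23][4]=4·727778623825+5228079450=2916342574750  T[23][5]=5·19137821912055+727778623825=96416888184100
row 24: T[24][1]=1·1+0=1  T[24][2]=2·4194303+1=8388607  T[24][3]=3·15686335501+4194303=47063200806  T[24][4]=4·2916342574750+15686335501=11681056634501  T[24][5]=5·96416888184100+2916342574750=485000783495250
row 25: T[25][1]=1·1+0=1  T[25][2]=2·8388607+1=16777215  T[25][3]=3·47063200806+8388607=141197991025  T[25][4]=4·11681056634501+47063200806=46771289738810  T[25][5]=5·485000783495250+11681056634501=2436684974110751
row 26: T[26][2]=2·16777215+1=33554431  T[26][3]=3·141197991025+16777215=423610750290  T[26][4]=4·46771289738810+141197991025=187226356946265  T[26][5]=5·2436684974110751+46771289738810=12230196160292565
Read S(26,2) = 33554431, S(26,3) = 423610750290, S(26,4) = 187226356946265, S(26,5) = 12230196160292565.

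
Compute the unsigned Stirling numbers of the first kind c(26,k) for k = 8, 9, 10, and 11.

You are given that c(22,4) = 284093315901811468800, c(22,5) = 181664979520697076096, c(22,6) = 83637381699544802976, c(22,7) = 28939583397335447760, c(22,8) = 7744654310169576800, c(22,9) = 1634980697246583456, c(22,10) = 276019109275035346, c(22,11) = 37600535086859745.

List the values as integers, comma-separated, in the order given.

[23] T[23,5]:22*181664979520697076096+284093315901811468800=4280722865357147142912 · T[23,6]:22*83637381699544802976+181664979520697076096=2021687376910682741568 · T[23,7]:22*28939583397335447760+83637381699544802976=720308216440924653696 · T[23,8]:22*7744654310169576800+28939583397335447760=199321978221066137360 · T[23,9]:22*1634980697246583456+7744654310169576800=43714229649594412832 · T[23,10]:22*276019109275035346+1634980697246583456=7707401101297361068 · T[23,11]:22*37600535086859745+276019109275035346=1103230881185949736
[24] T[24,6]:23*2021687376910682741568+4280722865357147142912=50779532534302850198976 · T[24,7]:23*720308216440924653696+2021687376910682741568=18588776355051949776576 · T[24,8]:23*199321978221066137360+720308216440924653696=5304713715525445812976 · T[24,9]:23*43714229649594412832+199321978221066137360=1204749260161737632496 · T[24,10]:23*7707401101297361068+43714229649594412832=220984454979433717396 · T[24,11]:23*1103230881185949736+7707401101297361068=33081711368574204996
[25] T[25,7]:24*18588776355051949776576+50779532534302850198976=496910165055549644836800 · T[25,8]:24*5304713715525445812976+18588776355051949776576=145901905527662649288000 · T[25,9]:24*1204749260161737632496+5304713715525445812976=34218695959407148992880 · T[25,10]:24*220984454979433717396+1204749260161737632496=6508376179668146850000 · T[25,11]:24*33081711368574204996+220984454979433717396=1014945527825214637300
[26] T[26,8]:25*145901905527662649288000+496910165055549644836800=4144457803247115877036800 · T[26,9]:25*34218695959407148992880+145901905527662649288000=1001369304512841374110000 · T[26,10]:25*6508376179668146850000+34218695959407148992880=196928100451110820242880 · T[26,11]:25*1014945527825214637300+6508376179668146850000=31882014375298512782500
Read c(26,8) = 4144457803247115877036800, c(26,9) = 1001369304512841374110000, c(26,10) = 196928100451110820242880, c(26,11) = 31882014375298512782500.

4144457803247115877036800, 1001369304512841374110000, 196928100451110820242880, 31882014375298512782500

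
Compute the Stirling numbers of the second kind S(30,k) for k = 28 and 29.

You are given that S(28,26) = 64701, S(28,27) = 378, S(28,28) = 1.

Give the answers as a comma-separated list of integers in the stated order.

86275, 435

r29: T_29,27=27×378+64701=74907; T_29,28=28×1+378=406; T_29,29=29×0+1=1
r30: T_30,28=28×406+74907=86275; T_30,29=29×1+406=435
Read S(30,28) = 86275, S(30,29) = 435.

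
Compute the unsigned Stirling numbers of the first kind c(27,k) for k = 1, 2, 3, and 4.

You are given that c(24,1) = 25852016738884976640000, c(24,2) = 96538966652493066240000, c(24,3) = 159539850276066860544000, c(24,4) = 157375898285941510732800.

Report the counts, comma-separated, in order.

r25: T_25,1=24×25852016738884976640000+0=620448401733239439360000; T_25,2=24×96538966652493066240000+25852016738884976640000=2342787216398718566400000; T_25,3=24×159539850276066860544000+96538966652493066240000=3925495373278097719296000; T_25,4=24×157375898285941510732800+159539850276066860544000=3936561409138663118131200
r26: T_26,1=25×620448401733239439360000+0=15511210043330985984000000; T_26,2=25×2342787216398718566400000+620448401733239439360000=59190128811701203599360000; T_26,3=25×3925495373278097719296000+2342787216398718566400000=100480171548351161548800000; T_26,4=25×3936561409138663118131200+3925495373278097719296000=102339530601744675672576000
r27: T_27,1=26×15511210043330985984000000+0=403291461126605635584000000; T_27,2=26×59190128811701203599360000+15511210043330985984000000=1554454559147562279567360000; T_27,3=26×100480171548351161548800000+59190128811701203599360000=2671674589068831403868160000; T_27,4=26×102339530601744675672576000+100480171548351161548800000=2761307967193712729035776000
Read c(27,1) = 403291461126605635584000000, c(27,2) = 1554454559147562279567360000, c(27,3) = 2671674589068831403868160000, c(27,4) = 2761307967193712729035776000.

403291461126605635584000000, 1554454559147562279567360000, 2671674589068831403868160000, 2761307967193712729035776000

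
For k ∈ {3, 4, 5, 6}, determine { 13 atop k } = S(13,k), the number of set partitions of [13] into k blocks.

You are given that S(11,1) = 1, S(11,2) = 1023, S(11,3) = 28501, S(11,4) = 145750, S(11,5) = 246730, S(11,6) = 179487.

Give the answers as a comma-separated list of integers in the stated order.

r12: T_12,2=2×1023+1=2047; T_12,3=3×28501+1023=86526; T_12,4=4×145750+28501=611501; T_12,5=5×246730+145750=1379400; T_12,6=6×179487+246730=1323652
r13: T_13,3=3×86526+2047=261625; T_13,4=4×611501+86526=2532530; T_13,5=5×1379400+611501=7508501; T_13,6=6×1323652+1379400=9321312
Read S(13,3) = 261625, S(13,4) = 2532530, S(13,5) = 7508501, S(13,6) = 9321312.

261625, 2532530, 7508501, 9321312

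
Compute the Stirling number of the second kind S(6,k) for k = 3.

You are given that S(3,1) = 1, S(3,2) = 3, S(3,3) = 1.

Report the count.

90

i=4: T(4,1)=0+1·1=1 | T(4,2)=1+2·3=7 | T(4,3)=3+3·1=6
i=5: T(5,2)=1+2·7=15 | T(5,3)=7+3·6=25
i=6: T(6,3)=15+3·25=90
Read S(6,3) = 90.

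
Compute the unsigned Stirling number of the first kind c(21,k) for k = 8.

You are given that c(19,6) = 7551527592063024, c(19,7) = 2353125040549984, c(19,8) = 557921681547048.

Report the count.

311333643161390640

row 20: T[20][7]=19·2353125040549984+7551527592063024=52260903362512720  T[20][8]=19·557921681547048+2353125040549984=12953636989943896
row 21: T[21][8]=20·12953636989943896+52260903362512720=311333643161390640
Read c(21,8) = 311333643161390640.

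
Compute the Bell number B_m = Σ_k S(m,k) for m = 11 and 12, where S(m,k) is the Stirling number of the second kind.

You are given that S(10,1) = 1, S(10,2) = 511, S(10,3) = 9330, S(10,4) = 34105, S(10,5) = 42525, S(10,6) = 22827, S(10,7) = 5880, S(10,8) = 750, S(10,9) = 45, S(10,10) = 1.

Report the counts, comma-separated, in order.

row 11: T[11][1]=1·1+0=1  T[11][2]=2·511+1=1023  T[11][3]=3·9330+511=28501  T[11][4]=4·34105+9330=145750  T[11][5]=5·42525+34105=246730  T[11][6]=6·22827+42525=179487  T[11][7]=7·5880+22827=63987  T[11][8]=8·750+5880=11880  T[11][9]=9·45+750=1155  T[11][10]=10·1+45=55  T[11][11]=11·0+1=1
row 12: T[12][1]=1·1+0=1  T[12][2]=2·1023+1=2047  T[12][3]=3·28501+1023=86526  T[12][4]=4·145750+28501=611501  T[12][5]=5·246730+145750=1379400  T[12][6]=6·179487+246730=1323652  T[12][7]=7·63987+179487=627396  T[12][8]=8·11880+63987=159027  T[12][9]=9·1155+11880=22275  T[12][10]=10·55+1155=1705  T[12][11]=11·1+55=66  T[12][12]=12·0+1=1
B_11 = ΣS(11,k) = 1+1023+28501+145750+246730+179487+63987+11880+1155+55+1 = 678570
B_12 = ΣS(12,k) = 1+2047+86526+611501+1379400+1323652+627396+159027+22275+1705+66+1 = 4213597

678570, 4213597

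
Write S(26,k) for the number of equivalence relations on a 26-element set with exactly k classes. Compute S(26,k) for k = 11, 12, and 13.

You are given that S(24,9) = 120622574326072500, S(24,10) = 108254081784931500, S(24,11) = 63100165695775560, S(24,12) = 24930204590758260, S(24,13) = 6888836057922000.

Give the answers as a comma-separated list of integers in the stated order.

10029078340998476760, 5149507353856958820, 1850568574253550060

r25: T_25,10=10×108254081784931500+120622574326072500=1203163392175387500; T_25,11=11×63100165695775560+108254081784931500=802355904438462660; T_25,12=12×24930204590758260+63100165695775560=362262620784874680; T_25,13=13×6888836057922000+24930204590758260=114485073343744260
r26: T_26,11=11×802355904438462660+1203163392175387500=10029078340998476760; T_26,12=12×362262620784874680+802355904438462660=5149507353856958820; T_26,13=13×114485073343744260+362262620784874680=1850568574253550060
Read S(26,11) = 10029078340998476760, S(26,12) = 5149507353856958820, S(26,13) = 1850568574253550060.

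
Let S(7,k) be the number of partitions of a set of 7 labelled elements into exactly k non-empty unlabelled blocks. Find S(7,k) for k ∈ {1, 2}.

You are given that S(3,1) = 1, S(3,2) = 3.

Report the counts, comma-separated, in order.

1, 63

i=4: T(4,1)=0+1·1=1 | T(4,2)=1+2·3=7
i=5: T(5,1)=0+1·1=1 | T(5,2)=1+2·7=15
i=6: T(6,1)=0+1·1=1 | T(6,2)=1+2·15=31
i=7: T(7,1)=0+1·1=1 | T(7,2)=1+2·31=63
Read S(7,1) = 1, S(7,2) = 63.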